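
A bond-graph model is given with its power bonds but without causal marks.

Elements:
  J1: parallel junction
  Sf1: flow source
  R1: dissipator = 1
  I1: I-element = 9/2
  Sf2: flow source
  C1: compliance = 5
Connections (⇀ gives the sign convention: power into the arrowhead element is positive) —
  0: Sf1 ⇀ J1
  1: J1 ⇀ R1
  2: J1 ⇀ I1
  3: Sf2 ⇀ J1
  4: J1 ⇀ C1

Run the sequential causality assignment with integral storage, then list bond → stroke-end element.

bond 0 stroke at Sf1  (Sf1 fixes flow; stroke at Sf1)
bond 3 stroke at Sf2  (source Sf2 imposes f)
bond 2 stroke at I1  (prefer integral on I1)
bond 4 stroke at J1  (prefer integral on C1)
bond 1 stroke at R1  (common-e at J1 fixed by 4)

β0 |Sf1
β1 |R1
β2 |I1
β3 |Sf2
β4 |J1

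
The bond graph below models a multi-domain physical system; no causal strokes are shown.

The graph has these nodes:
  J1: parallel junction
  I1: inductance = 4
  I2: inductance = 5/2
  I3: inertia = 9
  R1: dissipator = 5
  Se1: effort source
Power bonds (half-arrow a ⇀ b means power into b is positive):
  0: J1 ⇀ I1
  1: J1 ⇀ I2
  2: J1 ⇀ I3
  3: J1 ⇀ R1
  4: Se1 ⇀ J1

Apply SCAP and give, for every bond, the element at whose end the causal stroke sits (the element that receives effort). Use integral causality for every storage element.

β0 stroke→I1
β1 stroke→I2
β2 stroke→I3
β3 stroke→R1
β4 stroke→J1

β4 stroke at J1  (Se1: effort source, stroke at far end)
β0 stroke at I1  (common-e at J1 fixed by 4)
β1 stroke at I2  (common-e at J1 fixed by 4)
β2 stroke at I3  (common-e at J1 fixed by 4)
β3 stroke at R1  (common-e at J1 fixed by 4)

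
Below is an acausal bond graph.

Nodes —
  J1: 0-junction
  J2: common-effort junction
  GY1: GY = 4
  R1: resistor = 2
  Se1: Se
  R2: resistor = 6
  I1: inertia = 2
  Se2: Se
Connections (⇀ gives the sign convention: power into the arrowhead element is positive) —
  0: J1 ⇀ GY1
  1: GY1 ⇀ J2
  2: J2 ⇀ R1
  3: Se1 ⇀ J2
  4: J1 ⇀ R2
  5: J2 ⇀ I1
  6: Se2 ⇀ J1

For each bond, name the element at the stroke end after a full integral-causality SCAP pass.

b3 stroke at J2  (Se1: effort source, stroke at far end)
b6 stroke at J1  (source Se2 imposes e)
b0 stroke at GY1  (common-e at J1 fixed by 6)
b4 stroke at R2  (common-e at J1 fixed by 6)
b1 stroke at GY1  (J2: bond 3 brought effort, rest push out)
b2 stroke at R1  (J2 effort already set via bond 3)
b5 stroke at I1  (0-jn J2 has e-setter on 3)

bond 0 |GY1
bond 1 |GY1
bond 2 |R1
bond 3 |J2
bond 4 |R2
bond 5 |I1
bond 6 |J1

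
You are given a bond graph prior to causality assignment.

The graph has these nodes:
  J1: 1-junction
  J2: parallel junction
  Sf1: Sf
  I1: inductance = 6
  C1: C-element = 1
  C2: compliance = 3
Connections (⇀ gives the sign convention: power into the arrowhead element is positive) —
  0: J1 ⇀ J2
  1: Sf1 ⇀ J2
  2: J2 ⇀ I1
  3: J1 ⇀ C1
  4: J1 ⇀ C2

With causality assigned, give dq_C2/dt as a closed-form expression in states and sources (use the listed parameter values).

dq_C2/dt = -F_Sf1 + p_I1/6

#1 →Sf1  (Sf1 fixes flow; stroke at Sf1)
#2 →I1  (prefer integral on I1)
#0 →J2  (only one effort-in slot at J2)
#3 →J1  (J1: bond 0 brought flow, rest push out)
#4 →J1  (common-f at J1 fixed by 0)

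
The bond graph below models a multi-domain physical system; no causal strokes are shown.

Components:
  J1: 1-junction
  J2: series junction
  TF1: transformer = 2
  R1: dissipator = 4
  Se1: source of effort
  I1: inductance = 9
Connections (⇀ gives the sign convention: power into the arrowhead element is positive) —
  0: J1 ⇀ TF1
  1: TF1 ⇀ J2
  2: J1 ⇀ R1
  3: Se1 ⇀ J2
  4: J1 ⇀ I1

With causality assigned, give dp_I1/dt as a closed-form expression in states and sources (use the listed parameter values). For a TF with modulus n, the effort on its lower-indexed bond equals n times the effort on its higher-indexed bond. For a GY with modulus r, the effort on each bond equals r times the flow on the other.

bond 3 →J2  (Se1 (Se) sets effort on bond)
bond 1 →TF1  (closing 1-jn rule on J2)
bond 0 →J1  (TF TF1: opposite of bond 1)
bond 4 →I1  (I1 outputs flow p/I1)
bond 2 →J1  (1-jn J1 has f-setter on 4)

dp_I1/dt = 2*E_Se1 - 4*p_I1/9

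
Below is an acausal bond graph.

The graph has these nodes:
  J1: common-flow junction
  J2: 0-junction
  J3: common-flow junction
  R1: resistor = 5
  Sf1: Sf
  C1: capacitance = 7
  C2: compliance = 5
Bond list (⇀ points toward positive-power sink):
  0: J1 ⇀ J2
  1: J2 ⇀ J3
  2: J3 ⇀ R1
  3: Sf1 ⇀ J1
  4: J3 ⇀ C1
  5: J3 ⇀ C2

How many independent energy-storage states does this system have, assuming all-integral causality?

2  (C1, C2 all integral)

β3 |Sf1  (source Sf1 imposes f)
β0 |J1  (common-f at J1 fixed by 3)
β1 |J2  (only one effort-in slot at J2)
β2 |J3  (J3: bond 1 brought flow, rest push out)
β4 |J3  (J3: bond 1 brought flow, rest push out)
β5 |J3  (J3 flow already set via bond 1)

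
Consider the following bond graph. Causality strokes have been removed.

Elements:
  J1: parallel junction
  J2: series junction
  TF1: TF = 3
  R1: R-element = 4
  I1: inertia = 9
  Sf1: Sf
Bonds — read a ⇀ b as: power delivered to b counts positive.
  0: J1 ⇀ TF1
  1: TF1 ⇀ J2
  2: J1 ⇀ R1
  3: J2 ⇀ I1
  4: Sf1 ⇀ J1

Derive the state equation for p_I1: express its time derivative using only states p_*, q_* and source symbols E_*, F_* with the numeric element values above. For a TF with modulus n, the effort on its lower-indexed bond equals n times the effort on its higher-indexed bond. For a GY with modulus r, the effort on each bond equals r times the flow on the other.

#4 |Sf1  (Sf1 fixes flow; stroke at Sf1)
#3 |I1  (prefer integral on I1)
#1 |J2  (J2 flow already set via bond 3)
#0 |TF1  (TF1: transformer flips bond 1)
#2 |J1  (J1 needs exactly one e-in)

dp_I1/dt = 4*F_Sf1/3 - 4*p_I1/81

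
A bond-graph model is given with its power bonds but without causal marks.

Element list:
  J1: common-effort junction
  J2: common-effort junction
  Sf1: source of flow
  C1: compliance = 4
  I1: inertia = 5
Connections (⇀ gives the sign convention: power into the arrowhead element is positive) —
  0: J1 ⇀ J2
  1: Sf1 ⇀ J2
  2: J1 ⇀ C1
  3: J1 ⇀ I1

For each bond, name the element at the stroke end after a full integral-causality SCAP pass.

β1 →Sf1  (Sf1 fixes flow; stroke at Sf1)
β0 →J2  (closing 0-jn rule on J2)
β2 →J1  (C1 outputs effort q/C1)
β3 →I1  (common-e at J1 fixed by 2)

bond 0 stroke→J2
bond 1 stroke→Sf1
bond 2 stroke→J1
bond 3 stroke→I1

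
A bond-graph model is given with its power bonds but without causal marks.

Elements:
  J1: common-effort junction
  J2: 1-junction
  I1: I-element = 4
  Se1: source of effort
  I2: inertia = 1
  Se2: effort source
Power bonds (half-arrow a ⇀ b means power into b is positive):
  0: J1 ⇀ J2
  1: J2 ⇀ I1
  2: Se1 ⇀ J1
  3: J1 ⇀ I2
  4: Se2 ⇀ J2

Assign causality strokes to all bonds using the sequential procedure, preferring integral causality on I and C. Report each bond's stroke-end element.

#0 stroke→J2
#1 stroke→I1
#2 stroke→J1
#3 stroke→I2
#4 stroke→J2

#2 →J1  (Se1 (Se) sets effort on bond)
#4 →J2  (Se2 fixes effort; stroke away)
#0 →J2  (J1 effort already set via bond 2)
#3 →I2  (common-e at J1 fixed by 2)
#1 →I1  (only one flow-in slot at J2)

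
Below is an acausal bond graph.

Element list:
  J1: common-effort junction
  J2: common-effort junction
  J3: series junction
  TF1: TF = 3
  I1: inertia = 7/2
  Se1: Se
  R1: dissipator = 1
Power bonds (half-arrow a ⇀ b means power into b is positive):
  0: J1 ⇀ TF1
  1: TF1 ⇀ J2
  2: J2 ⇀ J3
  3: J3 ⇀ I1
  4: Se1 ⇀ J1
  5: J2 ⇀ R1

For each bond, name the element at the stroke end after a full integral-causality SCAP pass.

#4 stroke→J1  (Se1 (Se) sets effort on bond)
#0 stroke→TF1  (J1 effort already set via bond 4)
#1 stroke→J2  (TF1 one-in-one-out from 0)
#2 stroke→J3  (common-e at J2 fixed by 1)
#5 stroke→R1  (J2: bond 1 brought effort, rest push out)
#3 stroke→I1  (closing 1-jn rule on J3)

β0 |TF1
β1 |J2
β2 |J3
β3 |I1
β4 |J1
β5 |R1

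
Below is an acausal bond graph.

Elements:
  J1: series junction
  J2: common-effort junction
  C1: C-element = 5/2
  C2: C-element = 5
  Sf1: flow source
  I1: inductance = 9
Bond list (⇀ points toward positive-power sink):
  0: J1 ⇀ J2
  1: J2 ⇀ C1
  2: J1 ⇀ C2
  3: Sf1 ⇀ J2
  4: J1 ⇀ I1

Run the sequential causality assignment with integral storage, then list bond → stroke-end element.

β3 stroke→Sf1  (Sf1 (Sf) sets flow on bond)
β1 stroke→J2  (C1 outputs effort q/C1)
β0 stroke→J1  (J2: bond 1 brought effort, rest push out)
β2 stroke→J1  (prefer integral on C2)
β4 stroke→I1  (J1: last free bond brings flow in)

b0 stroke at J1
b1 stroke at J2
b2 stroke at J1
b3 stroke at Sf1
b4 stroke at I1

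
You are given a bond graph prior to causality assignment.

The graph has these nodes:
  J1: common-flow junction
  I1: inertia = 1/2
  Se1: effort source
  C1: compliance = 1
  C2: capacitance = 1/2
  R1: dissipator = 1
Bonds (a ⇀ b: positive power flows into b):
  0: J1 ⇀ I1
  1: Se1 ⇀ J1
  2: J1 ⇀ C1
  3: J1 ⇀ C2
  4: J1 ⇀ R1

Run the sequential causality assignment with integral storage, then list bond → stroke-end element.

#0 →I1
#1 →J1
#2 →J1
#3 →J1
#4 →J1

bond 1 stroke at J1  (Se1 fixes effort; stroke away)
bond 0 stroke at I1  (prefer integral on I1)
bond 2 stroke at J1  (J1 flow already set via bond 0)
bond 3 stroke at J1  (J1: bond 0 brought flow, rest push out)
bond 4 stroke at J1  (J1 flow already set via bond 0)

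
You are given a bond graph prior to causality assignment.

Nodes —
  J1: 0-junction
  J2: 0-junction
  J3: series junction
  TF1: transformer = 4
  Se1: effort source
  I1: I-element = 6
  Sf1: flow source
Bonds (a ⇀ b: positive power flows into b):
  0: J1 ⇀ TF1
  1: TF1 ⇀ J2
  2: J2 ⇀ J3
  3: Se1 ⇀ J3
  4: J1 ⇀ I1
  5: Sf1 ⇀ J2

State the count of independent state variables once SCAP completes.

1  (I1 all integral)

β3 |J3  (Se1 fixes effort; stroke away)
β5 |Sf1  (Sf1 fixes flow; stroke at Sf1)
β2 |J2  (closing 1-jn rule on J3)
β1 |TF1  (0-jn J2 has e-setter on 2)
β0 |J1  (TF1: transformer flips bond 1)
β4 |I1  (J1: bond 0 brought effort, rest push out)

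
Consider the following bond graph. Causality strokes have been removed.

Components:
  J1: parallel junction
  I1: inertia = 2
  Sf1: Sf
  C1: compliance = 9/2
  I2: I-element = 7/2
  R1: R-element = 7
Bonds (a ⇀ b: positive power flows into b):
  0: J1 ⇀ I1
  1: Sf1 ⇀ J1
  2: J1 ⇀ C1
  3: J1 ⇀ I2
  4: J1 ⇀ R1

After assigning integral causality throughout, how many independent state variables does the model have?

#1 stroke at Sf1  (Sf1 fixes flow; stroke at Sf1)
#0 stroke at I1  (I1 outputs flow p/I1)
#2 stroke at J1  (prefer integral on C1)
#3 stroke at I2  (J1 effort already set via bond 2)
#4 stroke at R1  (J1 effort already set via bond 2)

3  (C1, I1, I2 all integral)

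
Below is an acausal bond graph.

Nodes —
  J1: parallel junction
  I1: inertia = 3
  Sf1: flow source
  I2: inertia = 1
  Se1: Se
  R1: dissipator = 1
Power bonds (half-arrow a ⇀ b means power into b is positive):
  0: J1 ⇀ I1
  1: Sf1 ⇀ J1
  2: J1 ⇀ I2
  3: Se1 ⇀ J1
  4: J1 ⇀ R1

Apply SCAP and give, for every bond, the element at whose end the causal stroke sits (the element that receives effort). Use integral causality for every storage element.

β0 stroke→I1
β1 stroke→Sf1
β2 stroke→I2
β3 stroke→J1
β4 stroke→R1

β1 stroke→Sf1  (Sf1 (Sf) sets flow on bond)
β3 stroke→J1  (Se1 fixes effort; stroke away)
β0 stroke→I1  (J1: bond 3 brought effort, rest push out)
β2 stroke→I2  (J1: bond 3 brought effort, rest push out)
β4 stroke→R1  (J1: bond 3 brought effort, rest push out)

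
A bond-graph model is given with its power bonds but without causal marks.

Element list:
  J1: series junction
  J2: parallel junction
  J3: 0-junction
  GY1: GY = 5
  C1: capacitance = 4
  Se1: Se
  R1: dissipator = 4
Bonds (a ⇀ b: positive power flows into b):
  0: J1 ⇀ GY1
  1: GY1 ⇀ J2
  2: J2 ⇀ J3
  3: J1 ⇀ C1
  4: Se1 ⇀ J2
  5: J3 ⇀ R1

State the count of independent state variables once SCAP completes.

b4 stroke→J2  (Se1: effort source, stroke at far end)
b1 stroke→GY1  (common-e at J2 fixed by 4)
b2 stroke→J3  (J2 effort already set via bond 4)
b5 stroke→R1  (0-jn J3 has e-setter on 2)
b0 stroke→GY1  (through GY1, causality inverts; strokes same side of GY1)
b3 stroke→J1  (common-f at J1 fixed by 0)

1  (C1 all integral)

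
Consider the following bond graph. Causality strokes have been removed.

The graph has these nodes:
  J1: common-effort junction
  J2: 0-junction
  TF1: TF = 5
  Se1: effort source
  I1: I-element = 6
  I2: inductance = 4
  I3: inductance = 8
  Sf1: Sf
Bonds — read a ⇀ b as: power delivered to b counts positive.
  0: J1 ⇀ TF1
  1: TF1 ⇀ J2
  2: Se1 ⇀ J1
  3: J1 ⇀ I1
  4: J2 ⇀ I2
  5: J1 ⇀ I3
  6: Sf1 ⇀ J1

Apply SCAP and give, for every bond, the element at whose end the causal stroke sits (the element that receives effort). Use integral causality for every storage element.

bond 2 |J1  (Se1 fixes effort; stroke away)
bond 6 |Sf1  (source Sf1 imposes f)
bond 0 |TF1  (common-e at J1 fixed by 2)
bond 3 |I1  (J1: bond 2 brought effort, rest push out)
bond 5 |I3  (J1: bond 2 brought effort, rest push out)
bond 1 |J2  (TF1 one-in-one-out from 0)
bond 4 |I2  (J2: bond 1 brought effort, rest push out)

bond 0 |TF1
bond 1 |J2
bond 2 |J1
bond 3 |I1
bond 4 |I2
bond 5 |I3
bond 6 |Sf1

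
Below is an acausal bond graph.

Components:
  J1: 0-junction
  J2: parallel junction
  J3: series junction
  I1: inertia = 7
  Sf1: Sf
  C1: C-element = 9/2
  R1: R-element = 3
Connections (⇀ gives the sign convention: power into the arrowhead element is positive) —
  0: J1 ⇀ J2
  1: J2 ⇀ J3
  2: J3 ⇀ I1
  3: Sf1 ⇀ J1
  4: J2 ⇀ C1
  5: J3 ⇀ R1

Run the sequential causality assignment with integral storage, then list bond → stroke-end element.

β0 |J1
β1 |J3
β2 |I1
β3 |Sf1
β4 |J2
β5 |J3

bond 3 stroke at Sf1  (Sf1: flow source, stroke at near end)
bond 0 stroke at J1  (J1 needs exactly one e-in)
bond 2 stroke at I1  (I1: I, integral causality)
bond 1 stroke at J3  (common-f at J3 fixed by 2)
bond 5 stroke at J3  (1-jn J3 has f-setter on 2)
bond 4 stroke at J2  (closing 0-jn rule on J2)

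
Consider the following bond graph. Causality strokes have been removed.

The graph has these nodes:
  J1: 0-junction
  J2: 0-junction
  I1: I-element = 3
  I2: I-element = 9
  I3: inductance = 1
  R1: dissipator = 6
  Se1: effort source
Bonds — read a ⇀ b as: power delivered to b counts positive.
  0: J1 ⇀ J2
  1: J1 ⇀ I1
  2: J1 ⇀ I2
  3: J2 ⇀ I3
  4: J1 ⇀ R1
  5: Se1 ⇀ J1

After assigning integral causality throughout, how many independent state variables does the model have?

b5 →J1  (Se1 (Se) sets effort on bond)
b0 →J2  (0-jn J1 has e-setter on 5)
b1 →I1  (J1: bond 5 brought effort, rest push out)
b2 →I2  (0-jn J1 has e-setter on 5)
b4 →R1  (0-jn J1 has e-setter on 5)
b3 →I3  (0-jn J2 has e-setter on 0)

3  (I1, I2, I3 all integral)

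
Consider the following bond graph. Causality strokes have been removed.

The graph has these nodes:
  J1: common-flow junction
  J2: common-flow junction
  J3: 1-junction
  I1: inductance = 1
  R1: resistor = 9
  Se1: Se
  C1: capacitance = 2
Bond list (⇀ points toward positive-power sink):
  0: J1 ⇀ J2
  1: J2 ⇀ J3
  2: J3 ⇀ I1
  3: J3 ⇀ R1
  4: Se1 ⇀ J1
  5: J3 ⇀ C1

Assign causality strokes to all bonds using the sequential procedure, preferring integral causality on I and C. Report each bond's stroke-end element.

β4 →J1  (Se1 fixes effort; stroke away)
β0 →J2  (closing 1-jn rule on J1)
β1 →J3  (only one flow-in slot at J2)
β2 →I1  (I1 integral (f out))
β3 →J3  (1-jn J3 has f-setter on 2)
β5 →J3  (J3 flow already set via bond 2)

b0 stroke at J2
b1 stroke at J3
b2 stroke at I1
b3 stroke at J3
b4 stroke at J1
b5 stroke at J3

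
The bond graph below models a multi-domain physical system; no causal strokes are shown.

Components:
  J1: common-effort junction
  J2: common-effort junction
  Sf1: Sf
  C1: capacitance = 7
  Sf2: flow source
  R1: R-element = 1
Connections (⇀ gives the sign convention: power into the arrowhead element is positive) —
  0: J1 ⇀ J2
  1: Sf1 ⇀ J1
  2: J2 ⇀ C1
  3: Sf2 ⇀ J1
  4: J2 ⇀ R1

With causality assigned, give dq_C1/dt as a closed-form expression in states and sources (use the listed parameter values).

dq_C1/dt = F_Sf1 + F_Sf2 - q_C1/7

β1 |Sf1  (Sf1 fixes flow; stroke at Sf1)
β3 |Sf2  (Sf2 (Sf) sets flow on bond)
β0 |J1  (only one effort-in slot at J1)
β2 |J2  (C1 integral (e out))
β4 |R1  (common-e at J2 fixed by 2)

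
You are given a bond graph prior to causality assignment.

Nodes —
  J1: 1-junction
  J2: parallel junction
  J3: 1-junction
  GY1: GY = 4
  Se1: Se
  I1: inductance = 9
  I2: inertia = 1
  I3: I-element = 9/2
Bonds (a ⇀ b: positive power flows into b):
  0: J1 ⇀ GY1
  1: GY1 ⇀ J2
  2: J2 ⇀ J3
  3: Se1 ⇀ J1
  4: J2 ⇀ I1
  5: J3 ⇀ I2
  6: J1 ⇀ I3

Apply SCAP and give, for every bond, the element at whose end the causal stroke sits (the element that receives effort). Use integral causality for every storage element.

β3 →J1  (Se1 fixes effort; stroke away)
β4 →I1  (prefer integral on I1)
β5 →I2  (prefer integral on I2)
β2 →J3  (J3 flow already set via bond 5)
β1 →J2  (only one effort-in slot at J2)
β0 →J1  (GY GY1: same side as bond 1)
β6 →I3  (closing 1-jn rule on J1)

#0 stroke at J1
#1 stroke at J2
#2 stroke at J3
#3 stroke at J1
#4 stroke at I1
#5 stroke at I2
#6 stroke at I3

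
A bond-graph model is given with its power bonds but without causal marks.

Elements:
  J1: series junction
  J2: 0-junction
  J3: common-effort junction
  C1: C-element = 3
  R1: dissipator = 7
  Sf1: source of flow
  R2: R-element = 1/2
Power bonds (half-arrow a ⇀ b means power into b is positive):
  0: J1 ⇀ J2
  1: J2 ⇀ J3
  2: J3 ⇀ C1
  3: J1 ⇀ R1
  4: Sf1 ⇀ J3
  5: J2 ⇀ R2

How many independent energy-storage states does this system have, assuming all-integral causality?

b4 stroke at Sf1  (Sf1 fixes flow; stroke at Sf1)
b2 stroke at J3  (C1 integral (e out))
b1 stroke at J2  (0-jn J3 has e-setter on 2)
b0 stroke at J1  (J2: bond 1 brought effort, rest push out)
b5 stroke at R2  (common-e at J2 fixed by 1)
b3 stroke at R1  (closing 1-jn rule on J1)

1  (C1 all integral)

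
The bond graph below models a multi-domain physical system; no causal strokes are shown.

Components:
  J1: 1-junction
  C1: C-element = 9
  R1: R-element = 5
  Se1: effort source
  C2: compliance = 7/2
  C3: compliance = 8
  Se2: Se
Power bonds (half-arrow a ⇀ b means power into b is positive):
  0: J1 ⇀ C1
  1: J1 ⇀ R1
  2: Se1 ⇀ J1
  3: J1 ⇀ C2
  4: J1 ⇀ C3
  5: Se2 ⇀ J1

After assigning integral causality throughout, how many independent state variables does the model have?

3  (C1, C2, C3 all integral)

#2 |J1  (source Se1 imposes e)
#5 |J1  (Se2 fixes effort; stroke away)
#0 |J1  (C1 integral (e out))
#3 |J1  (prefer integral on C2)
#4 |J1  (C3 integral (e out))
#1 |R1  (closing 1-jn rule on J1)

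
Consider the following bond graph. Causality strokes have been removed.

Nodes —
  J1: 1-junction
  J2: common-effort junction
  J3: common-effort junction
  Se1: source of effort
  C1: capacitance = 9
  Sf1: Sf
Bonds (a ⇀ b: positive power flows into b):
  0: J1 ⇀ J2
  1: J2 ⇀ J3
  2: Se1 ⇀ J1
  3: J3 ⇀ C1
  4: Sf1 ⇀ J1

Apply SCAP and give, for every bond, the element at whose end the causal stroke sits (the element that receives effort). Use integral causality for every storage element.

β0 stroke→J1
β1 stroke→J2
β2 stroke→J1
β3 stroke→J3
β4 stroke→Sf1

#2 stroke→J1  (Se1 fixes effort; stroke away)
#4 stroke→Sf1  (Sf1 (Sf) sets flow on bond)
#0 stroke→J1  (1-jn J1 has f-setter on 4)
#1 stroke→J2  (J2 needs exactly one e-in)
#3 stroke→J3  (only one effort-in slot at J3)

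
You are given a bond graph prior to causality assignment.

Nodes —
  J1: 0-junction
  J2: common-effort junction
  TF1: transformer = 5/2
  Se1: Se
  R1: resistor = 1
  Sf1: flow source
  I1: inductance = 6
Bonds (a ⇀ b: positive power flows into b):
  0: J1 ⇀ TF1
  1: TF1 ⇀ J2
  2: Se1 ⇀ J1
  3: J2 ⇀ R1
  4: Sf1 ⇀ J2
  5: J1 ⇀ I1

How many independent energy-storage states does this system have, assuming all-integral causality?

1  (I1 all integral)

bond 2 stroke→J1  (Se1 (Se) sets effort on bond)
bond 4 stroke→Sf1  (Sf1 (Sf) sets flow on bond)
bond 0 stroke→TF1  (common-e at J1 fixed by 2)
bond 5 stroke→I1  (J1 effort already set via bond 2)
bond 1 stroke→J2  (TF1: transformer flips bond 0)
bond 3 stroke→R1  (J2 effort already set via bond 1)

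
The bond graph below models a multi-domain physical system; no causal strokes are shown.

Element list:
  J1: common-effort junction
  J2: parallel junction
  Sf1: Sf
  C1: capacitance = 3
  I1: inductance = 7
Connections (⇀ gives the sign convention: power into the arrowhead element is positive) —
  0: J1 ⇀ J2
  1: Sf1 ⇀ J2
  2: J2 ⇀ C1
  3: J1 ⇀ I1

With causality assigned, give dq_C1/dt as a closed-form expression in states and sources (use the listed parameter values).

bond 1 →Sf1  (Sf1: flow source, stroke at near end)
bond 2 →J2  (C1: C, integral causality)
bond 0 →J1  (common-e at J2 fixed by 2)
bond 3 →I1  (J1: bond 0 brought effort, rest push out)

dq_C1/dt = F_Sf1 - p_I1/7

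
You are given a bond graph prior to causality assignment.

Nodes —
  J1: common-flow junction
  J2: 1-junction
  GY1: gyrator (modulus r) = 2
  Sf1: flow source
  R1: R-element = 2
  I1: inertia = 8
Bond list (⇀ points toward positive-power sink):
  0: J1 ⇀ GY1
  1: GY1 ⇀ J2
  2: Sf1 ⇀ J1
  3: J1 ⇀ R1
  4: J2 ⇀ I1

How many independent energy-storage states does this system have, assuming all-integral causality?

1  (I1 all integral)

#2 →Sf1  (Sf1 fixes flow; stroke at Sf1)
#0 →J1  (1-jn J1 has f-setter on 2)
#3 →J1  (J1 flow already set via bond 2)
#1 →J2  (GY GY1: same side as bond 0)
#4 →I1  (J2: last free bond brings flow in)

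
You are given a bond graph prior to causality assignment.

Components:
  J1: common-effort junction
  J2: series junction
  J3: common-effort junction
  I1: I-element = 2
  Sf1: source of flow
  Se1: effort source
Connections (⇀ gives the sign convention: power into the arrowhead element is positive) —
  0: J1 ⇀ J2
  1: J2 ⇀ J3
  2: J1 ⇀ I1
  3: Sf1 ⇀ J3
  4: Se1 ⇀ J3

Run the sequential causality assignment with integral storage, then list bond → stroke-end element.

bond 3 →Sf1  (source Sf1 imposes f)
bond 4 →J3  (Se1 (Se) sets effort on bond)
bond 1 →J2  (J3: bond 4 brought effort, rest push out)
bond 0 →J1  (only one flow-in slot at J2)
bond 2 →I1  (0-jn J1 has e-setter on 0)

#0 stroke at J1
#1 stroke at J2
#2 stroke at I1
#3 stroke at Sf1
#4 stroke at J3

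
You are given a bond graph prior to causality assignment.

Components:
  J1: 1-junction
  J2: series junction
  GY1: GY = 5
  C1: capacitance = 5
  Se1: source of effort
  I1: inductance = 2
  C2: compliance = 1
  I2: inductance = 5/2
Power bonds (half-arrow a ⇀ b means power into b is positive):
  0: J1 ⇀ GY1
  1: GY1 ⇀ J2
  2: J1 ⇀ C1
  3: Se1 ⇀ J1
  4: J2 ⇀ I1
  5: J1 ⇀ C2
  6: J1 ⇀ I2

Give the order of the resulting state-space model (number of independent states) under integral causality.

b3 →J1  (source Se1 imposes e)
b2 →J1  (C1 outputs effort q/C1)
b4 →I1  (I1 integral (f out))
b1 →J2  (common-f at J2 fixed by 4)
b0 →J1  (GY1 both-in/both-out from 1)
b5 →J1  (C2 integral (e out))
b6 →I2  (J1 needs exactly one f-in)

4  (C1, C2, I1, I2 all integral)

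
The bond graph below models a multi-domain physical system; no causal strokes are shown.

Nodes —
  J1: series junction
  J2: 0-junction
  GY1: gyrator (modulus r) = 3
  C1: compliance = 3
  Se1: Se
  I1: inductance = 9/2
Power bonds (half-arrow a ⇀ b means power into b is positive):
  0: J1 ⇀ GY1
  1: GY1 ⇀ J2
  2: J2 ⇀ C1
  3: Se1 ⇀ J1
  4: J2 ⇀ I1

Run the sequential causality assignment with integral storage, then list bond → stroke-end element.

β0 →GY1
β1 →GY1
β2 →J2
β3 →J1
β4 →I1

#3 stroke at J1  (Se1: effort source, stroke at far end)
#0 stroke at GY1  (J1: last free bond brings flow in)
#1 stroke at GY1  (through GY1, causality inverts; strokes same side of GY1)
#2 stroke at J2  (C1 integral (e out))
#4 stroke at I1  (J2: bond 2 brought effort, rest push out)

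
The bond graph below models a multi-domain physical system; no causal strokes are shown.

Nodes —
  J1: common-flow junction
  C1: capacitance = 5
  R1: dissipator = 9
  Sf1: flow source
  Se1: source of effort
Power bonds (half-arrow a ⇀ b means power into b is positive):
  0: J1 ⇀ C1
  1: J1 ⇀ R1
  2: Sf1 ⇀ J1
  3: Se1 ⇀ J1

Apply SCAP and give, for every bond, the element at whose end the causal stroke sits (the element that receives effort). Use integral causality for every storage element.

#2 stroke→Sf1  (Sf1: flow source, stroke at near end)
#3 stroke→J1  (Se1 (Se) sets effort on bond)
#0 stroke→J1  (common-f at J1 fixed by 2)
#1 stroke→J1  (J1 flow already set via bond 2)

β0 |J1
β1 |J1
β2 |Sf1
β3 |J1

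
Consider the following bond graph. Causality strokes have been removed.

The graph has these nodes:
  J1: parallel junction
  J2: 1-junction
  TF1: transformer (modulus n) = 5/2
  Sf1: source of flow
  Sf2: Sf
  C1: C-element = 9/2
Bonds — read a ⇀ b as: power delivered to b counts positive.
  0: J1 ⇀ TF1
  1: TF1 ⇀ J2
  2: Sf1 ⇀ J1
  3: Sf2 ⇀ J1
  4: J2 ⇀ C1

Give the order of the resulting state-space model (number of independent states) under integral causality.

#2 |Sf1  (Sf1: flow source, stroke at near end)
#3 |Sf2  (Sf2: flow source, stroke at near end)
#0 |J1  (J1: last free bond brings effort in)
#1 |TF1  (TF1: transformer flips bond 0)
#4 |J2  (1-jn J2 has f-setter on 1)

1  (C1 all integral)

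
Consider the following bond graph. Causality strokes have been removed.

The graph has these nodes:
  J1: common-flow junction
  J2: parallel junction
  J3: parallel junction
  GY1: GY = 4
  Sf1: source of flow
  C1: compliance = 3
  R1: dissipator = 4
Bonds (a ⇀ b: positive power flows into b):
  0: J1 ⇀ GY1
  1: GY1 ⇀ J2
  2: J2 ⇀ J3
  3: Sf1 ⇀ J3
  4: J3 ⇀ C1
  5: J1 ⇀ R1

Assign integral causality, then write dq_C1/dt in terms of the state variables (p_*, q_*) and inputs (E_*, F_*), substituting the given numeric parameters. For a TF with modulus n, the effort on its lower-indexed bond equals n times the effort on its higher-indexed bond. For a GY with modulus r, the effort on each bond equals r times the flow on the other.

b3 |Sf1  (Sf1 fixes flow; stroke at Sf1)
b4 |J3  (C1 integral (e out))
b2 |J2  (common-e at J3 fixed by 4)
b1 |GY1  (J2: bond 2 brought effort, rest push out)
b0 |GY1  (GY1: gyrator matches bond 1)
b5 |J1  (common-f at J1 fixed by 0)

dq_C1/dt = F_Sf1 - q_C1/12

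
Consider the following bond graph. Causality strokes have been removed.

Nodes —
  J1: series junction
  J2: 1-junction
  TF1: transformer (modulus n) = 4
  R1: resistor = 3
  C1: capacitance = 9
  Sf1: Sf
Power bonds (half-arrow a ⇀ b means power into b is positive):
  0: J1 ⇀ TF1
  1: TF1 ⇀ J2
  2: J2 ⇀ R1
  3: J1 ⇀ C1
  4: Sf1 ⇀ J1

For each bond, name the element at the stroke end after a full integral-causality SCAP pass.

b0 stroke at J1
b1 stroke at TF1
b2 stroke at J2
b3 stroke at J1
b4 stroke at Sf1

b4 |Sf1  (Sf1 (Sf) sets flow on bond)
b0 |J1  (common-f at J1 fixed by 4)
b3 |J1  (J1: bond 4 brought flow, rest push out)
b1 |TF1  (TF1 one-in-one-out from 0)
b2 |J2  (J2 flow already set via bond 1)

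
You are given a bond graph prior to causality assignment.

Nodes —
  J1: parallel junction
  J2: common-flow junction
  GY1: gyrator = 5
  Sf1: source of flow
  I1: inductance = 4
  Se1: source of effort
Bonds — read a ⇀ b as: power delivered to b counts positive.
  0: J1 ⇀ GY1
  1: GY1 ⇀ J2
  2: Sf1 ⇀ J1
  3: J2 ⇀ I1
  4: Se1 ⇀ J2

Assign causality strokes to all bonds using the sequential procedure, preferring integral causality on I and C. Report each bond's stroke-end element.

β2 stroke at Sf1  (Sf1 fixes flow; stroke at Sf1)
β4 stroke at J2  (Se1: effort source, stroke at far end)
β0 stroke at J1  (closing 0-jn rule on J1)
β1 stroke at J2  (through GY1, causality inverts; strokes same side of GY1)
β3 stroke at I1  (only one flow-in slot at J2)

b0 stroke at J1
b1 stroke at J2
b2 stroke at Sf1
b3 stroke at I1
b4 stroke at J2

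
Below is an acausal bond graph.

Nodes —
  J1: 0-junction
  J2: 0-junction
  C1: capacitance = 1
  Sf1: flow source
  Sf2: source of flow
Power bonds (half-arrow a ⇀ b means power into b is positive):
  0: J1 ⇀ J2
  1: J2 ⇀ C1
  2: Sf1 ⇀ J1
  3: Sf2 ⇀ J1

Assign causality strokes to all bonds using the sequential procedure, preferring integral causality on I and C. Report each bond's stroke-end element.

b2 |Sf1  (Sf1: flow source, stroke at near end)
b3 |Sf2  (Sf2: flow source, stroke at near end)
b0 |J1  (J1 needs exactly one e-in)
b1 |J2  (J2: last free bond brings effort in)

bond 0 stroke→J1
bond 1 stroke→J2
bond 2 stroke→Sf1
bond 3 stroke→Sf2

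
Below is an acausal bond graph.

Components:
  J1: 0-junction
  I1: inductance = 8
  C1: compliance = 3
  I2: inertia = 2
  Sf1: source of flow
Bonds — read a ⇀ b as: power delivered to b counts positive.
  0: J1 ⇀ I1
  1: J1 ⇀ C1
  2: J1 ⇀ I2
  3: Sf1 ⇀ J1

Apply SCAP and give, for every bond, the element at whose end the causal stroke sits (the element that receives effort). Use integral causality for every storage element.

bond 3 stroke at Sf1  (Sf1 (Sf) sets flow on bond)
bond 0 stroke at I1  (I1 outputs flow p/I1)
bond 1 stroke at J1  (prefer integral on C1)
bond 2 stroke at I2  (J1: bond 1 brought effort, rest push out)

β0 →I1
β1 →J1
β2 →I2
β3 →Sf1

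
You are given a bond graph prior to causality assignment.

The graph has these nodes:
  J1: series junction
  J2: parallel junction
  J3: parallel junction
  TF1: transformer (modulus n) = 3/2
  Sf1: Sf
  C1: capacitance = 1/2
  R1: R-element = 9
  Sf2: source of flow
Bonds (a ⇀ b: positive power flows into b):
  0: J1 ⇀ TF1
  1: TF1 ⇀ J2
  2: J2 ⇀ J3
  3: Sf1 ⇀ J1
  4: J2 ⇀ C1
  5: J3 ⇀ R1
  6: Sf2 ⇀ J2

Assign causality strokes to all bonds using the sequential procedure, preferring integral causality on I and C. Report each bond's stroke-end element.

b3 →Sf1  (Sf1: flow source, stroke at near end)
b6 →Sf2  (Sf2: flow source, stroke at near end)
b0 →J1  (J1 flow already set via bond 3)
b1 →TF1  (TF1: transformer flips bond 0)
b4 →J2  (C1 integral (e out))
b2 →J3  (common-e at J2 fixed by 4)
b5 →R1  (J3: bond 2 brought effort, rest push out)

bond 0 |J1
bond 1 |TF1
bond 2 |J3
bond 3 |Sf1
bond 4 |J2
bond 5 |R1
bond 6 |Sf2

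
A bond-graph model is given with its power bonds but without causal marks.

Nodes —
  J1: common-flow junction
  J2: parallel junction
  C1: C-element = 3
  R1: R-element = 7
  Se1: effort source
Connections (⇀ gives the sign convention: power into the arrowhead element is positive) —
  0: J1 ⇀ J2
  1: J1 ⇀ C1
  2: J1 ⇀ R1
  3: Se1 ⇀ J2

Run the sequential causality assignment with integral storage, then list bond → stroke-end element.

b0 stroke at J1
b1 stroke at J1
b2 stroke at R1
b3 stroke at J2

b3 |J2  (Se1 (Se) sets effort on bond)
b0 |J1  (common-e at J2 fixed by 3)
b1 |J1  (C1 integral (e out))
b2 |R1  (only one flow-in slot at J1)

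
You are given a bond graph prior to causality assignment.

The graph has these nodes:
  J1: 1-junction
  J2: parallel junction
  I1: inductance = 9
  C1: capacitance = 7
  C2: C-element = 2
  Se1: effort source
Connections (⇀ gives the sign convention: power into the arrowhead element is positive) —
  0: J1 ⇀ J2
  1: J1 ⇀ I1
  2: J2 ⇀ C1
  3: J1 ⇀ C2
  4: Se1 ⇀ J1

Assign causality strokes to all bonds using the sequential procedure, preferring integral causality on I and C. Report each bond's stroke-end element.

#0 |J1
#1 |I1
#2 |J2
#3 |J1
#4 |J1

#4 |J1  (Se1 fixes effort; stroke away)
#1 |I1  (I1 integral (f out))
#0 |J1  (1-jn J1 has f-setter on 1)
#3 |J1  (J1 flow already set via bond 1)
#2 |J2  (closing 0-jn rule on J2)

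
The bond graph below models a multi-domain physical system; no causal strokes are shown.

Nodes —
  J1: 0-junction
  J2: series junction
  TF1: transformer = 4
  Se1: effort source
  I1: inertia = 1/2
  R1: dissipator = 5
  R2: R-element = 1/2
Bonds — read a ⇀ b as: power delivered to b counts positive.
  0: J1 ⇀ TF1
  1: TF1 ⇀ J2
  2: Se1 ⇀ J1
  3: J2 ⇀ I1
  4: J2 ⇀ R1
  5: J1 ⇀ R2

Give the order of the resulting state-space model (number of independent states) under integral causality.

bond 2 |J1  (Se1: effort source, stroke at far end)
bond 0 |TF1  (J1: bond 2 brought effort, rest push out)
bond 5 |R2  (common-e at J1 fixed by 2)
bond 1 |J2  (TF1: transformer flips bond 0)
bond 3 |I1  (prefer integral on I1)
bond 4 |J2  (J2 flow already set via bond 3)

1  (I1 all integral)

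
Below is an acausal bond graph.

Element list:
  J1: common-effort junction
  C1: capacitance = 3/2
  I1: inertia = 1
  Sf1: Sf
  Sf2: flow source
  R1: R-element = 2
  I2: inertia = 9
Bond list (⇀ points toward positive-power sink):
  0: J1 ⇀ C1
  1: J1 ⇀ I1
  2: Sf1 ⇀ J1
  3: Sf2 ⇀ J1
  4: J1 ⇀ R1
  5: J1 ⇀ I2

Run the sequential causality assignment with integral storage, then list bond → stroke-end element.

#2 stroke→Sf1  (Sf1 (Sf) sets flow on bond)
#3 stroke→Sf2  (Sf2 (Sf) sets flow on bond)
#0 stroke→J1  (C1: C, integral causality)
#1 stroke→I1  (J1: bond 0 brought effort, rest push out)
#4 stroke→R1  (J1: bond 0 brought effort, rest push out)
#5 stroke→I2  (J1 effort already set via bond 0)

#0 →J1
#1 →I1
#2 →Sf1
#3 →Sf2
#4 →R1
#5 →I2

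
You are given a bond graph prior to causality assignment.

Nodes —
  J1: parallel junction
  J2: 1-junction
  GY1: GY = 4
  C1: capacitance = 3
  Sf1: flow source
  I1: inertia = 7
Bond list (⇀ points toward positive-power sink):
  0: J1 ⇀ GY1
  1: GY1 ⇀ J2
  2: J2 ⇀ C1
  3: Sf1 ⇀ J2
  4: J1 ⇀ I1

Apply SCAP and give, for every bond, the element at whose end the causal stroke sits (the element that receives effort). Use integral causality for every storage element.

β0 stroke at J1
β1 stroke at J2
β2 stroke at J2
β3 stroke at Sf1
β4 stroke at I1

b3 stroke→Sf1  (source Sf1 imposes f)
b1 stroke→J2  (J2 flow already set via bond 3)
b2 stroke→J2  (J2: bond 3 brought flow, rest push out)
b0 stroke→J1  (through GY1, causality inverts; strokes same side of GY1)
b4 stroke→I1  (J1 effort already set via bond 0)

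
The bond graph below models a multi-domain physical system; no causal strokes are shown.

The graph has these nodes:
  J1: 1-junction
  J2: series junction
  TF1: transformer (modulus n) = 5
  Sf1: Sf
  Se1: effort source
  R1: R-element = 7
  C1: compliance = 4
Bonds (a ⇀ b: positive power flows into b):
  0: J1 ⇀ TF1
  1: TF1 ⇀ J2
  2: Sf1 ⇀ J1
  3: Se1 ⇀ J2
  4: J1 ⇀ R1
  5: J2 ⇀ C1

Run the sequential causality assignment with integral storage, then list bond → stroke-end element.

β2 stroke→Sf1  (Sf1: flow source, stroke at near end)
β3 stroke→J2  (source Se1 imposes e)
β0 stroke→J1  (common-f at J1 fixed by 2)
β4 stroke→J1  (1-jn J1 has f-setter on 2)
β1 stroke→TF1  (TF TF1: opposite of bond 0)
β5 stroke→J2  (common-f at J2 fixed by 1)

β0 stroke at J1
β1 stroke at TF1
β2 stroke at Sf1
β3 stroke at J2
β4 stroke at J1
β5 stroke at J2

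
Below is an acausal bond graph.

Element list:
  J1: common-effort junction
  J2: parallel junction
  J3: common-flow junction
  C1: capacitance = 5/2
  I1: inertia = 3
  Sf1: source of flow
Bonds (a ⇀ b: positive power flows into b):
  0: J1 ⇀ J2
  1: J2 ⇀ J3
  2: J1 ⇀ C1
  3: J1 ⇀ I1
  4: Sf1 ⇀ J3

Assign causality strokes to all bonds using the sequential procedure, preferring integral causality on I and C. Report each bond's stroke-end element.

β4 →Sf1  (source Sf1 imposes f)
β1 →J3  (J3 flow already set via bond 4)
β0 →J2  (closing 0-jn rule on J2)
β2 →J1  (C1 integral (e out))
β3 →I1  (0-jn J1 has e-setter on 2)

β0 |J2
β1 |J3
β2 |J1
β3 |I1
β4 |Sf1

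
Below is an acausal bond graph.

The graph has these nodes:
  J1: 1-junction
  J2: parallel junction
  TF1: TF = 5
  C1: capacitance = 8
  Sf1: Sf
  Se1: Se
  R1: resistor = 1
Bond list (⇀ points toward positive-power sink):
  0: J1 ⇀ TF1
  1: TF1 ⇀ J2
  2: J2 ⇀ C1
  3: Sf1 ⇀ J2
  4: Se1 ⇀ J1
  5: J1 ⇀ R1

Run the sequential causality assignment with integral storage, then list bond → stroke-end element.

#3 |Sf1  (Sf1 fixes flow; stroke at Sf1)
#4 |J1  (Se1 fixes effort; stroke away)
#2 |J2  (C1 outputs effort q/C1)
#1 |TF1  (J2: bond 2 brought effort, rest push out)
#0 |J1  (through TF1, causality passes straight; one stroke at TF1)
#5 |R1  (closing 1-jn rule on J1)

b0 |J1
b1 |TF1
b2 |J2
b3 |Sf1
b4 |J1
b5 |R1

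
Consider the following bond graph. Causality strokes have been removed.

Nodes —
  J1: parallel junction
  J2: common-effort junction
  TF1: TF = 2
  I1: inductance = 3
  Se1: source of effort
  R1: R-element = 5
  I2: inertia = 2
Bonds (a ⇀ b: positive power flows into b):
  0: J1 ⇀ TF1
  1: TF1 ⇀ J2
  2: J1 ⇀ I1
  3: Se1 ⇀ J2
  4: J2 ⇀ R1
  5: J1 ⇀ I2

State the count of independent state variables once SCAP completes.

b3 →J2  (Se1 (Se) sets effort on bond)
b1 →TF1  (J2: bond 3 brought effort, rest push out)
b4 →R1  (J2: bond 3 brought effort, rest push out)
b0 →J1  (TF1 one-in-one-out from 1)
b2 →I1  (0-jn J1 has e-setter on 0)
b5 →I2  (0-jn J1 has e-setter on 0)

2  (I1, I2 all integral)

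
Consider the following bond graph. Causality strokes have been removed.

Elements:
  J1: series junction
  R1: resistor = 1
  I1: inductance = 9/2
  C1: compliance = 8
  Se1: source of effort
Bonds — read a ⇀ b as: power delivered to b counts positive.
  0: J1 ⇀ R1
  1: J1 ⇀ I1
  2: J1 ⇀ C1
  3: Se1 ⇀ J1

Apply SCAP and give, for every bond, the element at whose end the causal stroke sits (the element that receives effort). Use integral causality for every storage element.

b3 stroke at J1  (source Se1 imposes e)
b1 stroke at I1  (I1: I, integral causality)
b0 stroke at J1  (J1: bond 1 brought flow, rest push out)
b2 stroke at J1  (1-jn J1 has f-setter on 1)

b0 stroke→J1
b1 stroke→I1
b2 stroke→J1
b3 stroke→J1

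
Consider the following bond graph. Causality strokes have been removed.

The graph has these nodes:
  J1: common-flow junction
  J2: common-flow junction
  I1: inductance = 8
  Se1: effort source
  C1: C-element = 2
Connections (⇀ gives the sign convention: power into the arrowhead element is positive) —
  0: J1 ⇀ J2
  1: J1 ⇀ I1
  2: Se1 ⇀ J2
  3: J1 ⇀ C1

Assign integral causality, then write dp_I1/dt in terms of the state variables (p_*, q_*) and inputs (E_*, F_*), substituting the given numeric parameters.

#2 stroke→J2  (source Se1 imposes e)
#0 stroke→J1  (only one flow-in slot at J2)
#1 stroke→I1  (I1 outputs flow p/I1)
#3 stroke→J1  (common-f at J1 fixed by 1)

dp_I1/dt = E_Se1 - q_C1/2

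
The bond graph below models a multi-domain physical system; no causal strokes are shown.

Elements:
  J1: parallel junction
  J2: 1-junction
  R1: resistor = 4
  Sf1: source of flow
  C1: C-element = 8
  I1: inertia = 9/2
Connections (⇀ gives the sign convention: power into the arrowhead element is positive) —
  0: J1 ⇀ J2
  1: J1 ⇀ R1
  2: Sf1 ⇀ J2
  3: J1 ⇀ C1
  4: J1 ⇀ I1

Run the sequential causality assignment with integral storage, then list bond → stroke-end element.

bond 0 →J2
bond 1 →R1
bond 2 →Sf1
bond 3 →J1
bond 4 →I1

b2 stroke→Sf1  (Sf1 (Sf) sets flow on bond)
b0 stroke→J2  (1-jn J2 has f-setter on 2)
b3 stroke→J1  (C1 outputs effort q/C1)
b1 stroke→R1  (J1 effort already set via bond 3)
b4 stroke→I1  (0-jn J1 has e-setter on 3)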